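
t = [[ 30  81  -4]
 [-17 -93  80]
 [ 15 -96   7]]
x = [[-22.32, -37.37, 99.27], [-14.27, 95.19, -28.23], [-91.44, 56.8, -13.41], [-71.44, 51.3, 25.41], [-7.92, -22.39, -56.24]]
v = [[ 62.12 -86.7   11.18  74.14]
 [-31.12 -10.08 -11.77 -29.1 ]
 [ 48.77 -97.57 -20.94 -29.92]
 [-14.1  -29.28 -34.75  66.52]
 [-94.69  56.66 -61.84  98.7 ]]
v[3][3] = 66.52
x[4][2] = -56.24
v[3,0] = -14.1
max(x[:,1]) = 95.19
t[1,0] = -17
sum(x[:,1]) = 143.53000000000003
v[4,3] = 98.7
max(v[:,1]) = 56.66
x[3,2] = 25.41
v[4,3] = 98.7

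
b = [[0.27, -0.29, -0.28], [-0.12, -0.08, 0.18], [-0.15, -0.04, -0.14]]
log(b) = [[-1.25, -1.56, 0.38], [0.65, -0.57, 2.33], [-1.14, -2.61, -2.1]]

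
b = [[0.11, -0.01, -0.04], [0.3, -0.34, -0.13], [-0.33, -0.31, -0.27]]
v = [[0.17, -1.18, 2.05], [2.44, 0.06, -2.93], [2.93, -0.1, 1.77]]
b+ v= [[0.28, -1.19, 2.01], [2.74, -0.28, -3.06], [2.6, -0.41, 1.50]]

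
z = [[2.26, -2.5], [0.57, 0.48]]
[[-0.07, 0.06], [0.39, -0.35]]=z@[[0.38,-0.34],[0.37,-0.33]]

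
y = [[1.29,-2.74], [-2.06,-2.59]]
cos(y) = [[-0.77,  -0.04], [-0.03,  -0.82]]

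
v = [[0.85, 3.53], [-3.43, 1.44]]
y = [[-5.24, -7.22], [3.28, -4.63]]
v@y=[[7.12, -22.48], [22.7, 18.10]]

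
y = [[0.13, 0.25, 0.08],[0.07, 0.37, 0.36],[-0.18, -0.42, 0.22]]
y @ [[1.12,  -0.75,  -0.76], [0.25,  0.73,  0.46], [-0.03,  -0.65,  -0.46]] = [[0.21, 0.03, -0.02], [0.16, -0.02, -0.05], [-0.31, -0.31, -0.16]]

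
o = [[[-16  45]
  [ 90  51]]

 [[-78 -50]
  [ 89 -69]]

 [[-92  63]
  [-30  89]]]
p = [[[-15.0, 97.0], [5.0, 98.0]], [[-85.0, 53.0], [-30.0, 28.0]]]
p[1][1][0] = -30.0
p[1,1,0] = -30.0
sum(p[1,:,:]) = -34.0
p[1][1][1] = 28.0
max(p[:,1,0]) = 5.0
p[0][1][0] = 5.0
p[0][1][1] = 98.0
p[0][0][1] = 97.0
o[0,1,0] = 90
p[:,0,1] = [97.0, 53.0]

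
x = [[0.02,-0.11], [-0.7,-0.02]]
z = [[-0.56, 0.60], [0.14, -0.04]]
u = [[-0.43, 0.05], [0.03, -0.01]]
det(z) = -0.06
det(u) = 0.00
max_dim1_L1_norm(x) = 0.72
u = z @ x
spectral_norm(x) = 0.70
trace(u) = -0.44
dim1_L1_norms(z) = [1.16, 0.18]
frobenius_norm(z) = 0.83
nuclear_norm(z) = 0.90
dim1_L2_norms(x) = [0.11, 0.7]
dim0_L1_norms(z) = [0.7, 0.64]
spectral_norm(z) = 0.83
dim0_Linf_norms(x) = [0.7, 0.11]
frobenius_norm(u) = 0.43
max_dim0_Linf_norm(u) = 0.43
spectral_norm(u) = 0.43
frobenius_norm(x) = 0.71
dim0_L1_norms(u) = [0.46, 0.06]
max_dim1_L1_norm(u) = 0.48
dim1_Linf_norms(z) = [0.6, 0.14]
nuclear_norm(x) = 0.81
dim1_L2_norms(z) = [0.82, 0.15]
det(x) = -0.08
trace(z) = -0.60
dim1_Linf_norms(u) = [0.43, 0.03]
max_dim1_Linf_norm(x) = 0.7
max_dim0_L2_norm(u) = 0.43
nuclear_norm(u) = 0.44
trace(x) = 0.00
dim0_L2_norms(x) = [0.7, 0.11]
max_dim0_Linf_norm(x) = 0.7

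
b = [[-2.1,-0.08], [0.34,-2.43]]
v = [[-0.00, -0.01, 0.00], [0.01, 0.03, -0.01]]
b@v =[[-0.0, 0.02, 0.0],[-0.02, -0.08, 0.02]]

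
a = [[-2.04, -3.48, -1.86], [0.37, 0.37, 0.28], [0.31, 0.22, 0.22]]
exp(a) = [[-0.17,-1.53,-0.97], [0.18,1.0,0.10], [0.14,-0.09,1.06]]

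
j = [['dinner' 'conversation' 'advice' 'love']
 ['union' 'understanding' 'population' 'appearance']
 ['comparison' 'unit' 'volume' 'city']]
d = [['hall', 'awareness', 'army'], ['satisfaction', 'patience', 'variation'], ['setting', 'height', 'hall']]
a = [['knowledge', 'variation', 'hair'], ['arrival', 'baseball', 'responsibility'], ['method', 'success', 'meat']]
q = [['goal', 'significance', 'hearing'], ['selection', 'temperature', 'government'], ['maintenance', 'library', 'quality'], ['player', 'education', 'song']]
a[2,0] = 'method'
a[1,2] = 'responsibility'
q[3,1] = 'education'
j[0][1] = 'conversation'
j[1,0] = 'union'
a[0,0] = 'knowledge'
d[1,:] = ['satisfaction', 'patience', 'variation']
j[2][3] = 'city'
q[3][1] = 'education'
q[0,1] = 'significance'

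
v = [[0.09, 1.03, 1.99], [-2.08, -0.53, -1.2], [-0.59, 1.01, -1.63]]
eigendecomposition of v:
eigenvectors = [[0.28+0.57j,(0.28-0.57j),(-0.6+0j)], [(-0.68+0j),-0.68-0.00j,-0.36+0.00j], [(-0.3+0.2j),(-0.3-0.2j),(0.71+0j)]]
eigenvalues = [(-0.21+2.11j), (-0.21-2.11j), (-1.64+0j)]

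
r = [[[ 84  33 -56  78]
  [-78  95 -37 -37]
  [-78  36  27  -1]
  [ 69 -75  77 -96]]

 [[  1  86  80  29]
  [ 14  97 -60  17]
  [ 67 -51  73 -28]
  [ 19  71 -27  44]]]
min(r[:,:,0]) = -78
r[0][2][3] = -1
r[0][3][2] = 77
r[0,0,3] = 78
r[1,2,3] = -28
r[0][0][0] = 84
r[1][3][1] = 71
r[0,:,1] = [33, 95, 36, -75]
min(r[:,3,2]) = -27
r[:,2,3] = [-1, -28]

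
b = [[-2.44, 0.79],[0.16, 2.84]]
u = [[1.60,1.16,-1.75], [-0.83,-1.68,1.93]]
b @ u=[[-4.56, -4.16, 5.79],[-2.1, -4.59, 5.20]]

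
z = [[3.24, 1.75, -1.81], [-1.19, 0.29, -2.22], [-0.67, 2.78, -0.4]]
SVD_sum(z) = [[2.43, 2.45, -1.95],  [0.33, 0.34, -0.27],  [0.92, 0.93, -0.74]] + [[0.82,-0.53,0.36], [-1.46,0.94,-0.64], [-1.64,1.05,-0.72]] + [[-0.01, -0.17, -0.22], [-0.06, -0.99, -1.31], [0.05, 0.8, 1.06]]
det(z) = 27.03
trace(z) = 3.13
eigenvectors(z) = [[(0.95+0j), (0.33-0.06j), 0.33+0.06j], [(-0.16+0j), (0.13+0.65j), 0.13-0.65j], [-0.28+0.00j, 0.67+0.00j, (0.67-0j)]]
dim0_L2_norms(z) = [3.52, 3.3, 2.89]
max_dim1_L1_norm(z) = 6.8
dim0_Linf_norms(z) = [3.24, 2.78, 2.22]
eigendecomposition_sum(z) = [[(3.06+0j), (0.29-0j), (-1.59+0j)], [-0.52+0.00j, (-0.05+0j), (0.27-0j)], [(-0.9+0j), (-0.08+0j), 0.47-0.00j]] + [[(0.09+0.17j),(0.73-0.07j),-0.11+0.63j], [-0.34+0.19j,(0.17+1.43j),-1.24-0.19j], [(0.11+0.37j),1.43+0.12j,(-0.43+1.18j)]] + [[(0.09-0.17j), 0.73+0.07j, (-0.11-0.63j)], [(-0.34-0.19j), (0.17-1.43j), (-1.24+0.19j)], [(0.11-0.37j), 1.43-0.12j, -0.43-1.18j]]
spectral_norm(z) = 4.27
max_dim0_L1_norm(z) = 5.1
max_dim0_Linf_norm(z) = 3.24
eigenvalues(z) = [(3.48+0j), (-0.17+2.78j), (-0.17-2.78j)]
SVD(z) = [[-0.93, 0.35, -0.13], [-0.13, -0.62, -0.77], [-0.35, -0.7, 0.62]] @ diag([4.269363220640938, 2.973751812796996, 2.128717418100632]) @ [[-0.61, -0.62, 0.49], [0.79, -0.51, 0.35], [0.04, 0.6, 0.8]]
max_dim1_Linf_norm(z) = 3.24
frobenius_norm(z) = 5.62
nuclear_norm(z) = 9.37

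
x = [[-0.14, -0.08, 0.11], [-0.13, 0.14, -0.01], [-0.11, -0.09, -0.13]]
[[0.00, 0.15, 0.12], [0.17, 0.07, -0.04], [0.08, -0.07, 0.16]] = x@[[-0.69,-0.47,-0.55], [0.57,0.13,-0.81], [-0.46,0.87,-0.18]]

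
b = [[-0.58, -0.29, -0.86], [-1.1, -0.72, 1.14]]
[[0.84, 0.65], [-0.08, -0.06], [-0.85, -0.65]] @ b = [[-1.2, -0.71, 0.02], [0.11, 0.07, 0.0], [1.21, 0.71, -0.01]]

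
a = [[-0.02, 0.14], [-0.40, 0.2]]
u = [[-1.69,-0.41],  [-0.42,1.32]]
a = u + [[1.67, 0.55], [0.02, -1.12]]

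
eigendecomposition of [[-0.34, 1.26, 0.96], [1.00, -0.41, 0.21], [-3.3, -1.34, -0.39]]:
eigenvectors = [[0.03+0.38j,0.03-0.38j,-0.42+0.00j], [0.20+0.15j,(0.2-0.15j),(0.71+0j)], [(-0.89+0j),(-0.89-0j),(-0.56+0j)]]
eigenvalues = [(0.02+1.63j), (0.02-1.63j), (-1.17+0j)]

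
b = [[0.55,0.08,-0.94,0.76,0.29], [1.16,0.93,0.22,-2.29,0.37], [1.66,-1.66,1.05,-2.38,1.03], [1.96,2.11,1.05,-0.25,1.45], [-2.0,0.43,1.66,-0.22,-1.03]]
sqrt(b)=[[(-0.58-1.13j),-0.30-0.16j,(-0.73-0.02j),(0.2+0.34j),(-0.52-0.78j)], [(0.89-0.31j),1.36-0.04j,0.26-0.02j,-0.97+0.07j,0.42-0.20j], [0.74-1.48j,(-0.33-0.2j),(1.15-0.06j),-1.28+0.39j,(0.57-0.97j)], [0.37-0.43j,0.88-0.06j,0.28-0.01j,(0.92+0.12j),0.45-0.29j], [0.80+3.32j,0.55+0.46j,1.09+0.12j,0.35-0.92j,0.85+2.21j]]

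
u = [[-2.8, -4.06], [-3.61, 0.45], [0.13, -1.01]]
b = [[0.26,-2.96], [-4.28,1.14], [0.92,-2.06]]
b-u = [[3.06, 1.10],  [-0.67, 0.69],  [0.79, -1.05]]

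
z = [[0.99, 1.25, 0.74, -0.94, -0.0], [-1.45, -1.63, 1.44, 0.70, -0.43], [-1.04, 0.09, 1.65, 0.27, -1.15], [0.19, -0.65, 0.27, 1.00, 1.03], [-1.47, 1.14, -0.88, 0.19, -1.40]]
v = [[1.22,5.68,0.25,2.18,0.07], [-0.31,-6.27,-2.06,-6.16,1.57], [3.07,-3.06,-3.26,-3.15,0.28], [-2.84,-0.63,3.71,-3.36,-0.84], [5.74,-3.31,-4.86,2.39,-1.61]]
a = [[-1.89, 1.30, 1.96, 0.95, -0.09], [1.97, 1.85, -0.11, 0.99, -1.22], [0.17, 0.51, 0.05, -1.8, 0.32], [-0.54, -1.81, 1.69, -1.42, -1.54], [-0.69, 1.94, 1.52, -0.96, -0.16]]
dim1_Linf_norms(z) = [1.25, 1.63, 1.65, 1.03, 1.47]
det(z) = -3.08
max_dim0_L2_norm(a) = 3.52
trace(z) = 0.61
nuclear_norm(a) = 12.62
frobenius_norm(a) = 6.46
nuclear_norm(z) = 9.48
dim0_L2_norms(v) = [7.21, 9.61, 7.23, 8.34, 2.42]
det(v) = -4.40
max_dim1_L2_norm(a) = 3.29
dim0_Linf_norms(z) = [1.47, 1.63, 1.65, 1.0, 1.4]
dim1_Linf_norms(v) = [5.68, 6.27, 3.26, 3.71, 5.74]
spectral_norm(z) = 3.46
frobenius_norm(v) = 16.50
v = z @ a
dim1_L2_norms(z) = [1.99, 2.74, 2.28, 1.61, 2.5]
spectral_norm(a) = 3.94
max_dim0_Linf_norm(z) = 1.65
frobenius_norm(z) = 5.05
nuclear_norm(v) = 28.14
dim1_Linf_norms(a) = [1.96, 1.97, 1.8, 1.81, 1.94]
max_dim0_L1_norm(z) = 5.14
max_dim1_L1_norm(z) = 5.65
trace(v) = -13.28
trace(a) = -1.57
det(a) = 1.38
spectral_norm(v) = 12.31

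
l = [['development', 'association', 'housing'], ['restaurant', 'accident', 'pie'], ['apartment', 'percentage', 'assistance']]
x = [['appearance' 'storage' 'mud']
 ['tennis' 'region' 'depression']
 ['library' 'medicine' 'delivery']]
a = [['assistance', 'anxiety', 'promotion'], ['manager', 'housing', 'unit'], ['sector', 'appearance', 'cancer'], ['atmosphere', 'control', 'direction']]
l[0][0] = 'development'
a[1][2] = 'unit'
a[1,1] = 'housing'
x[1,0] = 'tennis'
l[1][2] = 'pie'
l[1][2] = 'pie'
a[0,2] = 'promotion'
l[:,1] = ['association', 'accident', 'percentage']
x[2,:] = ['library', 'medicine', 'delivery']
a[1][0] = 'manager'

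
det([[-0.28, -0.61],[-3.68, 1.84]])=-2.760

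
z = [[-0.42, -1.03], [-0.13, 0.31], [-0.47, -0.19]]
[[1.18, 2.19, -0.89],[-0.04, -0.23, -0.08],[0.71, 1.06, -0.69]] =z@[[-1.25, -1.67, 1.35], [-0.64, -1.45, 0.31]]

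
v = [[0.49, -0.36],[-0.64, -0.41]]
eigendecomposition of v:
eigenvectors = [[0.87, 0.31], [-0.5, 0.95]]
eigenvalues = [0.7, -0.62]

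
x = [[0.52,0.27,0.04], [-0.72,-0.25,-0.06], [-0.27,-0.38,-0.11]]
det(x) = -0.01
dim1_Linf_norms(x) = [0.52, 0.72, 0.38]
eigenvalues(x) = [(0.14+0.19j), (0.14-0.19j), (-0.12+0j)]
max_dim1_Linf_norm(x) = 0.72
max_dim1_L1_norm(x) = 1.03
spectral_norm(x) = 1.05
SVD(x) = [[-0.56, 0.04, 0.83], [0.72, -0.47, 0.51], [0.41, 0.88, 0.23]] @ diag([1.0470351637496622, 0.24885470646454116, 0.024263160185049756]) @ [[-0.88, -0.46, -0.11], [0.47, -0.84, -0.27], [-0.04, 0.29, -0.96]]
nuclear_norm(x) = 1.32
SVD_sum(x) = [[0.52, 0.27, 0.06], [-0.66, -0.35, -0.08], [-0.37, -0.2, -0.04]] + [[0.0, -0.01, -0.0], [-0.06, 0.1, 0.03], [0.10, -0.18, -0.06]] + [[-0.0, 0.01, -0.02], [-0.00, 0.0, -0.01], [-0.0, 0.00, -0.01]]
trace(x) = 0.16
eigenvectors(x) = [[-0.35-0.22j, -0.35+0.22j, -0.10+0.00j], [0.70+0.00j, (0.7-0j), (0.08+0j)], [(-0.32+0.49j), (-0.32-0.49j), 0.99+0.00j]]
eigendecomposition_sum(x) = [[(0.25-0j),(0.13-0.07j),0.01+0.01j], [(-0.35+0.22j),(-0.12+0.21j),-0.02+0.00j], [-0.35j,-0.09-0.18j,(0.01-0.02j)]] + [[(0.25+0j), 0.13+0.07j, 0.01-0.01j], [(-0.35-0.22j), -0.12-0.21j, -0.02-0.00j], [0.00+0.35j, (-0.09+0.18j), (0.01+0.02j)]] + [[(0.03-0j), 0.02-0.00j, 0.01-0.00j],[-0.02+0.00j, (-0.02+0j), (-0.01+0j)],[-0.27+0.00j, (-0.2+0j), -0.13+0.00j]]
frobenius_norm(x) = 1.08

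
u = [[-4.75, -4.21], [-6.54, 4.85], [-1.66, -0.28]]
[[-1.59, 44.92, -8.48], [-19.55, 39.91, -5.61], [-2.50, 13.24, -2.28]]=u @ [[1.78, -7.63, 1.28],[-1.63, -2.06, 0.57]]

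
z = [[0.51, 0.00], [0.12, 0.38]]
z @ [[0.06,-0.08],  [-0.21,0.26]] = [[0.03, -0.04], [-0.07, 0.09]]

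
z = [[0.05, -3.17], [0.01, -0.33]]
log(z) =[[(-3.57+3.14j), 24.61+0.00j],[-0.08-0.00j, (-0.62+3.14j)]]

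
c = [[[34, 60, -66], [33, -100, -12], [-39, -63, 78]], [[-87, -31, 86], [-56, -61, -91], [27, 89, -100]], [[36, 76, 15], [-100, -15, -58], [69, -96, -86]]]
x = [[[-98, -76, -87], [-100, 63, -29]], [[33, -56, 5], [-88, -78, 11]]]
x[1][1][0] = -88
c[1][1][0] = -56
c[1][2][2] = -100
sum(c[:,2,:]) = -121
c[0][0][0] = 34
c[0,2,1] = -63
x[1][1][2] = 11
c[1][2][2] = -100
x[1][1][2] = 11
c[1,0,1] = -31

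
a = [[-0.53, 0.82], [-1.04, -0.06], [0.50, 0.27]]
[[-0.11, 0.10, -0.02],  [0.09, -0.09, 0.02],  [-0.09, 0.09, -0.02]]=a@[[-0.08,0.08,-0.02],[-0.19,0.17,-0.04]]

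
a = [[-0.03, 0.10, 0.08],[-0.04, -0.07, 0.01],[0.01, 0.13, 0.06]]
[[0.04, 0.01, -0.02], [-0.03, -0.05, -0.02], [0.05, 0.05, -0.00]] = a @ [[-0.33, 0.41, 0.11],[0.57, 0.44, 0.18],[-0.29, -0.23, -0.47]]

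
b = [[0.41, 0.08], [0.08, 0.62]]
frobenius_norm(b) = 0.75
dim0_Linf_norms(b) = [0.41, 0.62]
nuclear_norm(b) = 1.03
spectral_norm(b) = 0.65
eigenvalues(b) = [0.38, 0.65]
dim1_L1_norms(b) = [0.49, 0.7]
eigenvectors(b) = [[-0.95,  -0.32], [0.32,  -0.95]]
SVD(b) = [[0.32,0.95], [0.95,-0.32]] @ diag([0.6470037878244408, 0.3829962121755591]) @ [[0.32, 0.95], [0.95, -0.32]]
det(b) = 0.25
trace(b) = 1.03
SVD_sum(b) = [[0.07, 0.2], [0.20, 0.58]] + [[0.34,  -0.12], [-0.12,  0.04]]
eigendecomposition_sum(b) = [[0.34,-0.12], [-0.12,0.04]] + [[0.07, 0.2],[0.20, 0.58]]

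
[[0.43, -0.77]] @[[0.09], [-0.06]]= [[0.08]]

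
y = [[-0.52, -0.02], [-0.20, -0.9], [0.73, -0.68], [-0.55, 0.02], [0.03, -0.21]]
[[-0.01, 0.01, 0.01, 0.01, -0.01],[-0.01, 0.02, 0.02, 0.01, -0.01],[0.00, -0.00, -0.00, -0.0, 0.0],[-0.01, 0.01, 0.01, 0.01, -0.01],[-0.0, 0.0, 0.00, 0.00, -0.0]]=y @ [[0.01, -0.02, -0.02, -0.01, 0.01], [0.01, -0.02, -0.02, -0.01, 0.01]]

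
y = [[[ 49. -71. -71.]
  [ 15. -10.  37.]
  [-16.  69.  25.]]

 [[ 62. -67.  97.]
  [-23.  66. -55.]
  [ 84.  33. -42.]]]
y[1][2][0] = 84.0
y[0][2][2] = 25.0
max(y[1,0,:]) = 97.0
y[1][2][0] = 84.0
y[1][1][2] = -55.0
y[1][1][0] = -23.0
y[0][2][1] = 69.0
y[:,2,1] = [69.0, 33.0]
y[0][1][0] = 15.0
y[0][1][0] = 15.0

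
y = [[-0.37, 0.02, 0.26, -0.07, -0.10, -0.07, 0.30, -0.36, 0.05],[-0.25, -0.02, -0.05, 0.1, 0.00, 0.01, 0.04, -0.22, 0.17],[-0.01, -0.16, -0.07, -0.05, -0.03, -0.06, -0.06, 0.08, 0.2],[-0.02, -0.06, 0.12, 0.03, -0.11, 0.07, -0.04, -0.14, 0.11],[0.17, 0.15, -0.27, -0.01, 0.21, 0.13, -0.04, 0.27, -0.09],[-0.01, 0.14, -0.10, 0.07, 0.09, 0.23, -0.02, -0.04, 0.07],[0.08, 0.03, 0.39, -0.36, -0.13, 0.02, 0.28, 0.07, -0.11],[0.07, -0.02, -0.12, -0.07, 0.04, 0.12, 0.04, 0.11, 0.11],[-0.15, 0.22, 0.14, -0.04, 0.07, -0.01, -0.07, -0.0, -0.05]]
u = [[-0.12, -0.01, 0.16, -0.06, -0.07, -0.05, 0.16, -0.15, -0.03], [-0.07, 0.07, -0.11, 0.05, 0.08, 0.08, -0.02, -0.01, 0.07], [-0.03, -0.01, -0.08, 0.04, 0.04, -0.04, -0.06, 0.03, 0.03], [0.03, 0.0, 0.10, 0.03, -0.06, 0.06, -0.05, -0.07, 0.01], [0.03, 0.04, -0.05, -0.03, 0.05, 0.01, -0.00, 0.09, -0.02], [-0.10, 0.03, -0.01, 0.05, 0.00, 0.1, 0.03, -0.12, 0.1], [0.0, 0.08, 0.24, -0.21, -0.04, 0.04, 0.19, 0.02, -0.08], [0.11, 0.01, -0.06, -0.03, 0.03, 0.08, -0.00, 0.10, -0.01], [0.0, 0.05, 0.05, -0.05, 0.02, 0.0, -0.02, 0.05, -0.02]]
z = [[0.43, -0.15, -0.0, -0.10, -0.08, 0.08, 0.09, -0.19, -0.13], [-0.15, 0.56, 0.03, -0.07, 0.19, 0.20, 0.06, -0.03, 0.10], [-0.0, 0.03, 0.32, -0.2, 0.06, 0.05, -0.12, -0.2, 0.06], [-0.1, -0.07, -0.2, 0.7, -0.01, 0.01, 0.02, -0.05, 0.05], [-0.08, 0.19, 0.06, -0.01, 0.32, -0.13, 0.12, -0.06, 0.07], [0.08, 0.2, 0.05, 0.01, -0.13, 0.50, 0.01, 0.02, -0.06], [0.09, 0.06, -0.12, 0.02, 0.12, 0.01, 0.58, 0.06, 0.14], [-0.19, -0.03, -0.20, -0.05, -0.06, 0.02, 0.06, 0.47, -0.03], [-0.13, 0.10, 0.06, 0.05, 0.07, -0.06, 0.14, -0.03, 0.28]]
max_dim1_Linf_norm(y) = 0.39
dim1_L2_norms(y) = [0.67, 0.39, 0.3, 0.26, 0.52, 0.32, 0.63, 0.26, 0.32]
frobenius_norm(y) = 1.30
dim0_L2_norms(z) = [0.54, 0.66, 0.46, 0.74, 0.43, 0.57, 0.63, 0.56, 0.37]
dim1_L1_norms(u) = [0.81, 0.56, 0.36, 0.41, 0.32, 0.54, 0.9, 0.43, 0.26]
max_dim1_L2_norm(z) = 0.74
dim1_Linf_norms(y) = [0.37, 0.25, 0.2, 0.14, 0.27, 0.23, 0.39, 0.12, 0.22]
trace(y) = 0.35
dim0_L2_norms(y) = [0.51, 0.35, 0.6, 0.4, 0.31, 0.31, 0.43, 0.54, 0.35]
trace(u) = 0.32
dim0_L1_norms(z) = [1.25, 1.39, 1.04, 1.21, 1.04, 1.06, 1.2, 1.11, 0.92]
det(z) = 0.00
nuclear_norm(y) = 2.84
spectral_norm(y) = 0.92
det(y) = 0.00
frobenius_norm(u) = 0.67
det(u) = -0.00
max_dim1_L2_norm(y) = 0.67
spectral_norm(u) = 0.50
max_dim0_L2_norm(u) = 0.35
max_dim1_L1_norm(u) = 0.9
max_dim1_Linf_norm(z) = 0.7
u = z @ y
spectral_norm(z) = 0.86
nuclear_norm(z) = 4.16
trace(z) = 4.16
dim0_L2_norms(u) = [0.21, 0.13, 0.35, 0.24, 0.15, 0.18, 0.26, 0.25, 0.16]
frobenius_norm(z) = 1.69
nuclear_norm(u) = 1.38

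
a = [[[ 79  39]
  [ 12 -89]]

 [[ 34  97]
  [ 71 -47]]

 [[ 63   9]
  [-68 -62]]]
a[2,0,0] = 63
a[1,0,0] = 34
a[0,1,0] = 12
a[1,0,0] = 34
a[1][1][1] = -47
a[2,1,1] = -62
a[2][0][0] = 63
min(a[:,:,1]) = -89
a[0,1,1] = -89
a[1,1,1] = -47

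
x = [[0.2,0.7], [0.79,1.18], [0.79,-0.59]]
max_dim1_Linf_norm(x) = 1.18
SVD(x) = [[-0.45,-0.13], [-0.89,0.19], [0.11,0.97]] @ diag([1.5896649101862512, 0.995824017245285]) @ [[-0.44, -0.90], [0.90, -0.44]]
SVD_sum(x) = [[0.31,0.64], [0.62,1.26], [-0.08,-0.16]] + [[-0.11, 0.06], [0.17, -0.08], [0.87, -0.43]]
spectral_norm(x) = 1.59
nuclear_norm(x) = 2.59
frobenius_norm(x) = 1.88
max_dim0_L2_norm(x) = 1.49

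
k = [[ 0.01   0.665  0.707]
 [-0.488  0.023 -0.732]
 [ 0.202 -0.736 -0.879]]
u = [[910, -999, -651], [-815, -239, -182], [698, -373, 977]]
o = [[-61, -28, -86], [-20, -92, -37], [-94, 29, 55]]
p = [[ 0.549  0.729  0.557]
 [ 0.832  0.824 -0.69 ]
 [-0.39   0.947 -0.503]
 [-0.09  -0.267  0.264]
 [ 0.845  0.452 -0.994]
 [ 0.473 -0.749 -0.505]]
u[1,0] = -815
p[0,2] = 0.557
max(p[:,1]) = 0.947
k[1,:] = [-0.488, 0.023, -0.732]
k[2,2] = -0.879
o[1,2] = -37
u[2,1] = -373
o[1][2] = -37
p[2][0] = -0.39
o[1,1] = -92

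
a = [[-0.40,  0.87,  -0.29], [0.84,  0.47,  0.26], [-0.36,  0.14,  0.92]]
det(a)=-0.995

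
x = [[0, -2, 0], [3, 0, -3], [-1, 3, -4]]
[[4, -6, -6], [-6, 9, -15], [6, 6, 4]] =x @ [[-4, 3, -3], [-2, 3, 3], [-2, 0, 2]]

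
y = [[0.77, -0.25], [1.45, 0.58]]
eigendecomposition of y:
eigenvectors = [[(0.06+0.38j), (0.06-0.38j)], [(0.92+0j), 0.92-0.00j]]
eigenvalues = [(0.68+0.59j), (0.68-0.59j)]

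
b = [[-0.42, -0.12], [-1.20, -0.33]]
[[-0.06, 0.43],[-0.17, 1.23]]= b @ [[-0.13, -0.99], [0.99, -0.13]]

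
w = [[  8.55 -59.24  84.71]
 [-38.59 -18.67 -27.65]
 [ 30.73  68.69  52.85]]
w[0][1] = -59.24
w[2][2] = 52.85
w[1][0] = -38.59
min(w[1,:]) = -38.59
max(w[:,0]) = 30.73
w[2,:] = [30.73, 68.69, 52.85]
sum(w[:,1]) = -9.219999999999999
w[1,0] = -38.59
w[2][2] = 52.85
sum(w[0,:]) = 34.019999999999996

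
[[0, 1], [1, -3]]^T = [[0, 1], [1, -3]]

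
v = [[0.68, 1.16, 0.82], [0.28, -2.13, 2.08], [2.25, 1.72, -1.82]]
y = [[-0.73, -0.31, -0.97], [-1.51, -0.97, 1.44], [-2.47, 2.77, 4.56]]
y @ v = [[-2.77, -1.85, 0.52], [1.94, 2.79, -5.88], [9.36, -0.92, -4.56]]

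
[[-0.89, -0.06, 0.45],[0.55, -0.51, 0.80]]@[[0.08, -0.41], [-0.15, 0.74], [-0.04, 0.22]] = [[-0.08, 0.42], [0.09, -0.43]]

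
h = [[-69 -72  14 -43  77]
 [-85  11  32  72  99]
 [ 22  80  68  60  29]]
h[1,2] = 32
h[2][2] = 68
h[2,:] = [22, 80, 68, 60, 29]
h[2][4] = 29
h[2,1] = 80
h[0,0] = -69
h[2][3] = 60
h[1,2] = 32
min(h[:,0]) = -85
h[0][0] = -69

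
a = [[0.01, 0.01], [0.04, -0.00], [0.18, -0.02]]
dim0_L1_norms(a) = [0.23, 0.03]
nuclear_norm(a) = 0.20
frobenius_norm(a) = 0.19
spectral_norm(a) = 0.19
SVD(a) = [[-0.05, -0.93], [-0.21, -0.35], [-0.98, 0.12]] @ diag([0.18563596349033168, 0.011802078588800875]) @ [[-0.99, 0.10], [-0.10, -0.99]]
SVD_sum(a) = [[0.01, -0.0], [0.04, -0.0], [0.18, -0.02]] + [[0.0, 0.01], [0.00, 0.00], [-0.0, -0.00]]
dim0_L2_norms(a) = [0.18, 0.02]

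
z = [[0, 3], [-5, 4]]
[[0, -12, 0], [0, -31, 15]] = z@[[0, 3, -3], [0, -4, 0]]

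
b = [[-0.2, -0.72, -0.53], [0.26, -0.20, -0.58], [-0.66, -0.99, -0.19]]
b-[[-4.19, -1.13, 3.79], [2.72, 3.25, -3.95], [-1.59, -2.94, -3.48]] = [[3.99, 0.41, -4.32], [-2.46, -3.45, 3.37], [0.93, 1.95, 3.29]]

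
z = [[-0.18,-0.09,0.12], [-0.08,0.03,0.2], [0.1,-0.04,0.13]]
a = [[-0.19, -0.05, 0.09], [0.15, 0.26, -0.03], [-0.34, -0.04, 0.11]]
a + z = [[-0.37, -0.14, 0.21], [0.07, 0.29, 0.17], [-0.24, -0.08, 0.24]]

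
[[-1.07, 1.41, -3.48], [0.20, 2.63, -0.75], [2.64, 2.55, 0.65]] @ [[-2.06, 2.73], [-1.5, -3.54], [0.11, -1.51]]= [[-0.29,  -2.66], [-4.44,  -7.63], [-9.19,  -2.8]]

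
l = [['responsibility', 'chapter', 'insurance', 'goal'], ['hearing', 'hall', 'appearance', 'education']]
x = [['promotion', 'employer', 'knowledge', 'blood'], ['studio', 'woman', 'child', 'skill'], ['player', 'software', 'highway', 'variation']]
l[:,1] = ['chapter', 'hall']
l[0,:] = ['responsibility', 'chapter', 'insurance', 'goal']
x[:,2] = ['knowledge', 'child', 'highway']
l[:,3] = ['goal', 'education']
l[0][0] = 'responsibility'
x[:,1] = ['employer', 'woman', 'software']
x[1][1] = 'woman'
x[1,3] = 'skill'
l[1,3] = 'education'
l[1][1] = 'hall'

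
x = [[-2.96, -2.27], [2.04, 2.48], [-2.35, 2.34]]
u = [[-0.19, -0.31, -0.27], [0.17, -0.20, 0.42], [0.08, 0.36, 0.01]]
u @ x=[[0.56,  -0.97], [-1.9,  0.10], [0.47,  0.73]]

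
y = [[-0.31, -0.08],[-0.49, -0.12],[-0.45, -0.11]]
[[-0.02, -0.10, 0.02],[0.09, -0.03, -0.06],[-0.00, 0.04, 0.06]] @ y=[[0.05, 0.01],[0.01, 0.0],[-0.05, -0.01]]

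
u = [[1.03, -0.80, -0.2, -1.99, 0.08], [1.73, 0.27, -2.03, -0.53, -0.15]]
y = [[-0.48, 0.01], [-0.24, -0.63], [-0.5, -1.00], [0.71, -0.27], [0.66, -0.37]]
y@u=[[-0.48, 0.39, 0.08, 0.95, -0.04], [-1.34, 0.02, 1.33, 0.81, 0.08], [-2.24, 0.13, 2.13, 1.52, 0.11], [0.26, -0.64, 0.41, -1.27, 0.10], [0.04, -0.63, 0.62, -1.12, 0.11]]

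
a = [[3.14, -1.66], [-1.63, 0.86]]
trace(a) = 4.00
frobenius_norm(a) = 4.00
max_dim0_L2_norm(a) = 3.54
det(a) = -0.01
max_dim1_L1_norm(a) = 4.8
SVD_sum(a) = [[3.14,-1.66], [-1.63,0.86]] + [[-0.0, -0.00], [-0.00, -0.00]]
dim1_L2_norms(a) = [3.55, 1.84]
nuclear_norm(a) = 4.00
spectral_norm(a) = 4.00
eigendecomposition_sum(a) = [[3.14,-1.66], [-1.63,0.86]] + [[-0.0,  -0.0],[-0.00,  -0.00]]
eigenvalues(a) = [4.0, -0.0]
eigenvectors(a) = [[0.89, 0.47], [-0.46, 0.88]]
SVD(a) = [[-0.89, 0.46],[0.46, 0.89]] @ diag([4.00146200517155, 0.0013495067535367565]) @ [[-0.88,0.47], [-0.47,-0.88]]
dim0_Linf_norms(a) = [3.14, 1.66]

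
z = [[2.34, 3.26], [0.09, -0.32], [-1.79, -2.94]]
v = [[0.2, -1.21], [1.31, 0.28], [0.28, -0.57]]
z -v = [[2.14, 4.47], [-1.22, -0.6], [-2.07, -2.37]]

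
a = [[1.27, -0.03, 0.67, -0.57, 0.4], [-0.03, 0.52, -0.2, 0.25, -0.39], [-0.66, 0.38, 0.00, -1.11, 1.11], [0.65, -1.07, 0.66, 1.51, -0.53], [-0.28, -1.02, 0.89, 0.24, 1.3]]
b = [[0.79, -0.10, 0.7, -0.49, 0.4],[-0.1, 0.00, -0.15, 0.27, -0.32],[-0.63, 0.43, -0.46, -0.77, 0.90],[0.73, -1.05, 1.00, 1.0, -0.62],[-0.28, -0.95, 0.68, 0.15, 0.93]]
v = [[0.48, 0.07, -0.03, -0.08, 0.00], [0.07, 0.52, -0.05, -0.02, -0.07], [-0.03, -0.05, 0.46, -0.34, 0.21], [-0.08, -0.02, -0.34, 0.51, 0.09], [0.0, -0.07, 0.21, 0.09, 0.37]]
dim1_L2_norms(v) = [0.49, 0.53, 0.61, 0.62, 0.44]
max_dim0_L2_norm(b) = 1.52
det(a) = 0.11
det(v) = 0.00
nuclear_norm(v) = 2.34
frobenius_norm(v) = 1.22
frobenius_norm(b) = 3.21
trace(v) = 2.34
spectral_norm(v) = 0.85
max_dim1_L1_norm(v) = 1.09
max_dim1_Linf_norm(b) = 1.05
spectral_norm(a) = 2.65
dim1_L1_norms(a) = [2.94, 1.39, 3.26, 4.42, 3.73]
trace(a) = 4.60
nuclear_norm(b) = 5.29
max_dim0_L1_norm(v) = 1.09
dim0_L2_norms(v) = [0.49, 0.53, 0.61, 0.62, 0.44]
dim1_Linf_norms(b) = [0.79, 0.32, 0.9, 1.05, 0.95]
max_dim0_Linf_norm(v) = 0.52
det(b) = 0.00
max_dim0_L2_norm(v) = 0.62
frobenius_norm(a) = 3.79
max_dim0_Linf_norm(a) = 1.51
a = v + b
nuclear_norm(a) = 6.75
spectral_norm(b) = 2.50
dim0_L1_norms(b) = [2.53, 2.53, 2.99, 2.68, 3.17]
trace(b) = 2.26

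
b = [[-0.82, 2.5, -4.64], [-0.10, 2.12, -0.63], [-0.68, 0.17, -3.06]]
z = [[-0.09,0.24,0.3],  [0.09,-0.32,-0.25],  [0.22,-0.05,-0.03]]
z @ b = [[-0.15, 0.33, -0.65],[0.13, -0.5, 0.55],[-0.15, 0.44, -0.90]]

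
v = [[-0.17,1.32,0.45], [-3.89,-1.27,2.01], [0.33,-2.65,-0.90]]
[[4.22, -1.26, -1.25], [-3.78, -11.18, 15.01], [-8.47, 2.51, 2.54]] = v @ [[0.31, 1.2, -2.55], [3.02, 0.25, -1.76], [0.63, -3.08, 1.42]]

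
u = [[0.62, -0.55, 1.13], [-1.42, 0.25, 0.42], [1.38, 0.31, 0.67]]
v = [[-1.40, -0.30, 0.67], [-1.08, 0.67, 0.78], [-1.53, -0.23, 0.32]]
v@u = [[0.48, 0.90, -1.26], [-0.54, 1.0, -0.42], [-0.18, 0.88, -1.61]]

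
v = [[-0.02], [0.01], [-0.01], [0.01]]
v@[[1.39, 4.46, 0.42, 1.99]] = [[-0.03, -0.09, -0.01, -0.04], [0.01, 0.04, 0.00, 0.02], [-0.01, -0.04, -0.00, -0.02], [0.01, 0.04, 0.0, 0.02]]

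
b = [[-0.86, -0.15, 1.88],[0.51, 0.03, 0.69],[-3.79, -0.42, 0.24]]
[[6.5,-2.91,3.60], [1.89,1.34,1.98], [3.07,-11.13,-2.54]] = b @ [[-0.43, 2.92, 0.59], [-1.65, 0.02, 2.06], [3.13, -0.21, 2.35]]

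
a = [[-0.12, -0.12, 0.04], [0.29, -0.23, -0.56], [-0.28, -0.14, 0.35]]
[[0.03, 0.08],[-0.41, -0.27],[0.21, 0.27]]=a @ [[-0.44, -0.28],  [0.31, -0.26],  [0.38, 0.44]]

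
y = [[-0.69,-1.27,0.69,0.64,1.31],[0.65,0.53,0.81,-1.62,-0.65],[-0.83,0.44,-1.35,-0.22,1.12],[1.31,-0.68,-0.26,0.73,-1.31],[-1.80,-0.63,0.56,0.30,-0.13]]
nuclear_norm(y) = 9.35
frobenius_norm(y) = 4.65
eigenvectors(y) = [[(-0.34+0j), (-0.61+0j), -0.61-0.00j, (0.02+0j), 0.19+0.00j], [(0.61+0j), 0.11+0.39j, 0.11-0.39j, 0.68+0.00j, (0.41+0j)], [0.22+0.00j, (-0.11-0.2j), (-0.11+0.2j), 0.40+0.00j, (-0.73+0j)], [(-0.68+0j), (0.31+0.15j), 0.31-0.15j, (0.59+0j), (0.17+0j)], [(0.06+0j), -0.19-0.52j, (-0.19+0.52j), 0.16+0.00j, 0.49+0.00j]]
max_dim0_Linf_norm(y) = 1.8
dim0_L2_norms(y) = [2.56, 1.72, 1.83, 1.92, 2.26]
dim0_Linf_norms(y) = [1.8, 1.27, 1.35, 1.62, 1.31]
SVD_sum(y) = [[-1.24,-0.4,-0.06,0.43,1.02], [1.03,0.33,0.05,-0.35,-0.84], [-0.85,-0.27,-0.04,0.29,0.69], [1.01,0.32,0.05,-0.34,-0.82], [-1.04,-0.33,-0.05,0.36,0.85]] + [[0.14, -0.59, 0.29, 0.57, -0.28], [-0.12, 0.50, -0.25, -0.49, 0.24], [-0.20, 0.83, -0.41, -0.8, 0.40], [0.21, -0.89, 0.44, 0.86, -0.43], [0.08, -0.34, 0.17, 0.33, -0.16]] + [[-0.11, -0.02, 0.28, -0.17, -0.05], [-0.39, -0.08, 1.04, -0.61, -0.19], [0.28, 0.06, -0.75, 0.44, 0.14], [0.22, 0.05, -0.58, 0.34, 0.11], [-0.28, -0.06, 0.74, -0.44, -0.14]] + [[0.53, -0.17, 0.24, -0.11, 0.64], [0.14, -0.04, 0.06, -0.03, 0.17], [-0.06, 0.02, -0.03, 0.01, -0.08], [-0.12, 0.04, -0.05, 0.02, -0.14], [-0.55, 0.17, -0.25, 0.11, -0.67]] + [[-0.0, -0.1, -0.06, -0.08, -0.01],[-0.01, -0.17, -0.10, -0.14, -0.02],[-0.01, -0.20, -0.12, -0.16, -0.03],[-0.01, -0.19, -0.11, -0.15, -0.03],[-0.0, -0.07, -0.04, -0.06, -0.01]]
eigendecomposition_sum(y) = [[0.26+0.00j, (-0.41+0j), (-0.1+0j), 0.56+0.00j, -0.10+0.00j], [-0.46-0.00j, (0.74-0j), (0.18-0j), (-1-0j), 0.19-0.00j], [(-0.16-0j), 0.26-0.00j, (0.06-0j), (-0.36-0j), 0.07-0.00j], [(0.51+0j), -0.82+0.00j, -0.20+0.00j, (1.12+0j), -0.21+0.00j], [-0.05-0.00j, 0.07-0.00j, 0.02-0.00j, (-0.1-0j), (0.02-0j)]] + [[-0.46+0.82j, -0.37+0.07j, (0.24+0.22j), (0.05-0.27j), 0.82+0.04j], [(0.61+0.14j), 0.12+0.22j, 0.09-0.19j, -0.18+0.02j, -0.13-0.53j], [-0.36-0.00j, (-0.09-0.11j), -0.03+0.12j, (0.1-0.03j), (0.14+0.28j)], [0.44-0.30j, 0.20+0.05j, -0.07-0.17j, (-0.09+0.12j), (-0.41-0.22j)], [(-0.84-0.14j), -0.17-0.29j, (-0.11+0.27j), 0.25-0.04j, (0.22+0.71j)]] + [[-0.46-0.82j, -0.37-0.07j, 0.24-0.22j, (0.05+0.27j), (0.82-0.04j)], [(0.61-0.14j), 0.12-0.22j, (0.09+0.19j), -0.18-0.02j, -0.13+0.53j], [(-0.36+0j), (-0.09+0.11j), -0.03-0.12j, (0.1+0.03j), (0.14-0.28j)], [0.44+0.30j, 0.20-0.05j, -0.07+0.17j, (-0.09-0.12j), (-0.41+0.22j)], [-0.84+0.14j, (-0.17+0.29j), (-0.11-0.27j), (0.25+0.04j), 0.22-0.71j]] + [[(-0+0j), (-0.01-0j), -0.01-0.00j, (-0.01-0j), (-0-0j)], [-0.07+0.00j, (-0.18-0j), (-0.24-0j), -0.21-0.00j, (-0.1-0j)], [-0.04+0.00j, -0.11-0.00j, (-0.14-0j), (-0.13-0j), (-0.06-0j)], [(-0.06+0j), (-0.16-0j), (-0.21-0j), -0.19-0.00j, (-0.09-0j)], [-0.02+0.00j, (-0.04-0j), (-0.06-0j), (-0.05-0j), -0.02-0.00j]] + [[(-0.02+0j), (-0.12-0j), 0.32+0.00j, -0.02-0.00j, -0.22-0.00j], [(-0.05+0j), -0.26-0.00j, (0.68+0j), (-0.04-0j), (-0.47-0j)], [0.08-0.00j, (0.47+0j), (-1.22-0j), (0.06+0j), 0.84+0.00j], [(-0.02+0j), (-0.11-0j), 0.28+0.00j, (-0.02-0j), (-0.2-0j)], [-0.06+0.00j, -0.31-0.00j, (0.82+0j), -0.04-0.00j, -0.57-0.00j]]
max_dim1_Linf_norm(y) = 1.8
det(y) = 9.81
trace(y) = -0.91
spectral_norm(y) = 3.20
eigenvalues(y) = [(2.2+0j), (-0.25+1.99j), (-0.25-1.99j), (-0.53+0j), (-2.08+0j)]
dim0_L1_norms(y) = [5.28, 3.55, 3.67, 3.51, 4.52]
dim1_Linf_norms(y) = [1.31, 1.62, 1.35, 1.31, 1.8]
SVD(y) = [[-0.53, 0.4, -0.17, -0.67, -0.28], [0.44, -0.34, -0.64, -0.18, -0.49], [-0.36, -0.56, 0.46, 0.08, -0.58], [0.43, 0.60, 0.36, 0.15, -0.55], [-0.45, 0.23, -0.46, 0.7, -0.21]] @ diag([3.200327995483909, 2.3240185372146636, 2.0031270616716275, 1.3245680384176137, 0.4973329331603439]) @ [[0.73,0.23,0.04,-0.25,-0.59], [0.15,-0.64,0.31,0.62,-0.3], [0.31,0.06,-0.81,0.48,0.15], [-0.59,0.19,-0.27,0.12,-0.72], [0.03,0.71,0.42,0.56,0.1]]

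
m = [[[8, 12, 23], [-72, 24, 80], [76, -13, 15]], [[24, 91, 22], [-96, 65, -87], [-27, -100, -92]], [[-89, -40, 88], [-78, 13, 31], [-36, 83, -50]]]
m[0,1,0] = -72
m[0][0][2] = 23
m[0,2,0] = 76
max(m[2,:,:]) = 88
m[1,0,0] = 24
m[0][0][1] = 12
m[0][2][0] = 76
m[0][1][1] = 24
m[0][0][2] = 23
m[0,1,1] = 24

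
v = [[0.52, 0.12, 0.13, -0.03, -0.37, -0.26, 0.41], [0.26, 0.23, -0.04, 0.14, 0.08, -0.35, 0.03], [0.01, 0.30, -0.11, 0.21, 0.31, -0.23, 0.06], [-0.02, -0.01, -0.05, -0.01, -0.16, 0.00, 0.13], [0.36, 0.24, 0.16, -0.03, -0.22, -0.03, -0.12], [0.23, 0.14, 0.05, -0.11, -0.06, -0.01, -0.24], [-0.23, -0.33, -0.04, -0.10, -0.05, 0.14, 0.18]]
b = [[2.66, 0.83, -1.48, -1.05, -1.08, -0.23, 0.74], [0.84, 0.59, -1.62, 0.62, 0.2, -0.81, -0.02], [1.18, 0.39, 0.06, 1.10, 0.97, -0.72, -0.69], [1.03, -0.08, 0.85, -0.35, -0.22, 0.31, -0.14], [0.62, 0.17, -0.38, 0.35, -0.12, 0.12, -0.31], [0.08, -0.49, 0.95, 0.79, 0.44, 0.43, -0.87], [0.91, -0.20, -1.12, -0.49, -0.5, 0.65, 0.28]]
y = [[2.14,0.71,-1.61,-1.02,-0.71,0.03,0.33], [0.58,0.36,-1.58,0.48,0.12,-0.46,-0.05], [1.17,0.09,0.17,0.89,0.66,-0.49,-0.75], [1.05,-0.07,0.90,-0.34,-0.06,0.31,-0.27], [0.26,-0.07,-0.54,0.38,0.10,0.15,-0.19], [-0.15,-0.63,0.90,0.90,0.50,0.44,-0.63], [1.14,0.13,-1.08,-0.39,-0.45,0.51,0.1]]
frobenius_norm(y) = 5.00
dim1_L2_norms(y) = [3.05, 1.85, 1.85, 1.49, 0.76, 1.7, 1.76]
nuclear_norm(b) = 10.64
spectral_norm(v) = 1.03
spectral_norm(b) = 4.29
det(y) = -0.00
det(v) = -0.00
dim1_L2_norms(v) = [0.82, 0.52, 0.55, 0.21, 0.53, 0.39, 0.48]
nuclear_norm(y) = 9.08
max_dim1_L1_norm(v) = 1.84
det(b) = 0.01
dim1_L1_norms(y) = [6.55, 3.63, 4.22, 3.0, 1.69, 4.15, 3.8]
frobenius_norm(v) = 1.39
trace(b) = 3.55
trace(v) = 0.58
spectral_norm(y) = 3.91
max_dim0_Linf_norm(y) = 2.14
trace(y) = 2.97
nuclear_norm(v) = 2.66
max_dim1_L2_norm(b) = 3.58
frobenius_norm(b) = 5.58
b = v + y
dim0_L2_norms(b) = [3.38, 1.23, 2.8, 1.95, 1.63, 1.39, 1.41]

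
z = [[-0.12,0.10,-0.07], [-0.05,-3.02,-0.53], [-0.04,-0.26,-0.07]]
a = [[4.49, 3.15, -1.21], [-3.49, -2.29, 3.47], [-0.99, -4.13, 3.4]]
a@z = [[-0.65,-8.75,-1.90], [0.39,5.66,1.22], [0.19,11.49,2.02]]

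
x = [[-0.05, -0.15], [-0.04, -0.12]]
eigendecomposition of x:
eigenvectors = [[0.95, 0.78], [-0.32, 0.62]]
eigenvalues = [0.0, -0.17]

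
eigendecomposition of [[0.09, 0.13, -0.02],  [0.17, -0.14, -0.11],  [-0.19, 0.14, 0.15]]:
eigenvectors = [[-0.59, -0.42, 0.48], [-0.48, 0.69, -0.08], [0.65, -0.59, 0.87]]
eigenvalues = [0.22, -0.15, 0.03]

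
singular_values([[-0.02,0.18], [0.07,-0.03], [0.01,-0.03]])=[0.19, 0.06]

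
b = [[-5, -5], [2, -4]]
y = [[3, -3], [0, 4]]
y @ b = [[-21, -3], [8, -16]]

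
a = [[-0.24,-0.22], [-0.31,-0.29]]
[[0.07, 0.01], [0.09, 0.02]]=a @ [[-0.29,0.08],[-0.01,-0.14]]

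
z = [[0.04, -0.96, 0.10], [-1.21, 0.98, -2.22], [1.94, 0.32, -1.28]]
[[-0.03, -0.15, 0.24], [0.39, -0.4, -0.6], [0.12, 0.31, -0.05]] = z @[[-0.04, 0.22, 0.09],  [0.01, 0.18, -0.23],  [-0.15, 0.14, 0.12]]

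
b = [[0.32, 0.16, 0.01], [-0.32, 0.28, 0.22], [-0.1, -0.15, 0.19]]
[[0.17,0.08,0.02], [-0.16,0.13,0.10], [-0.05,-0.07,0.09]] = b @ [[0.53,0.01,0.05], [0.01,0.47,-0.00], [0.05,-0.0,0.52]]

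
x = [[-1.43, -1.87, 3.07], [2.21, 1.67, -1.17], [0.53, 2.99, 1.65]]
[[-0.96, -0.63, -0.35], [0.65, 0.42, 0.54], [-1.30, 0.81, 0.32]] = x@[[0.35, -0.07, 0.21],  [-0.31, 0.31, 0.06],  [-0.34, -0.05, 0.02]]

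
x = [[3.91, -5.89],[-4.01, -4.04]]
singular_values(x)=[7.29, 5.41]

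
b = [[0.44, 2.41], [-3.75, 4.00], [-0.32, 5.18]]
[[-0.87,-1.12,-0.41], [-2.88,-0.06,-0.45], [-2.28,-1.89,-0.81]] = b @ [[0.32, -0.4, -0.05],[-0.42, -0.39, -0.16]]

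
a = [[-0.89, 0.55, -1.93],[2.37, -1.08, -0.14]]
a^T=[[-0.89, 2.37],[0.55, -1.08],[-1.93, -0.14]]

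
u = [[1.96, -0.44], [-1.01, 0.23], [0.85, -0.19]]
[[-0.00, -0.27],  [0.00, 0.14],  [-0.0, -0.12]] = u @ [[0.00,0.01], [0.01,0.66]]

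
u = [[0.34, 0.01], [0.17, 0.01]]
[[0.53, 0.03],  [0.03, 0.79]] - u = [[0.19, 0.02], [-0.14, 0.78]]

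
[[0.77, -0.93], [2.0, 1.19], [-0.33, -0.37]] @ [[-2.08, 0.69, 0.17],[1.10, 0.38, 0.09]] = [[-2.62, 0.18, 0.05], [-2.85, 1.83, 0.45], [0.28, -0.37, -0.09]]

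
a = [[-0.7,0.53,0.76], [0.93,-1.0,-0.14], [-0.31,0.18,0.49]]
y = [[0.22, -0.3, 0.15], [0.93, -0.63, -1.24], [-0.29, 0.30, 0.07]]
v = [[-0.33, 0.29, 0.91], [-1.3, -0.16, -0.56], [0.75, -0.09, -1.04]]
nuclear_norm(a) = 2.43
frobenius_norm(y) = 1.77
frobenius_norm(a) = 1.90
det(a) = -0.00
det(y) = -0.00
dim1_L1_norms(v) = [1.53, 2.02, 1.88]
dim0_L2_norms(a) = [1.2, 1.15, 0.92]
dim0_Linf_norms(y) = [0.93, 0.63, 1.24]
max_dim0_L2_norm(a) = 1.2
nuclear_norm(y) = 2.17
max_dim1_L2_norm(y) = 1.67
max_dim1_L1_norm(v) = 2.02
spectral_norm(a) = 1.79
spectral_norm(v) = 1.64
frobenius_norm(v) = 2.17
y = v @ a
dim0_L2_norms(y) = [1.0, 0.76, 1.25]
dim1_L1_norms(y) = [0.67, 2.8, 0.66]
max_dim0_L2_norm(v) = 1.54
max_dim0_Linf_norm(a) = 1.0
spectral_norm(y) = 1.71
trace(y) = -0.34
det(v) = -0.34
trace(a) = -1.21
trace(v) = -1.53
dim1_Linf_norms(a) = [0.76, 1.0, 0.49]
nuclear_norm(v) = 3.20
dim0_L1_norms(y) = [1.44, 1.23, 1.46]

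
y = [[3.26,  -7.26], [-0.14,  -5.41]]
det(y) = -18.65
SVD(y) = [[0.84, 0.55], [0.55, -0.84]] @ diag([9.418084538250428, 1.980551345047187]) @ [[0.28, -0.96],[0.96, 0.28]]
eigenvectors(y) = [[1.00, 0.64],[-0.02, 0.77]]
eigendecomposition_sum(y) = [[3.33,-2.75], [-0.05,0.04]] + [[-0.07, -4.51], [-0.09, -5.45]]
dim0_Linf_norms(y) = [3.26, 7.26]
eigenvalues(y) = [3.38, -5.53]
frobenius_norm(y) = 9.62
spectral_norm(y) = 9.42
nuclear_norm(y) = 11.40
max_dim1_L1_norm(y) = 10.52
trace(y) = -2.15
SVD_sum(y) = [[2.22, -7.57], [1.45, -4.94]] + [[1.04,0.31], [-1.59,-0.47]]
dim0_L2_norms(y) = [3.26, 9.05]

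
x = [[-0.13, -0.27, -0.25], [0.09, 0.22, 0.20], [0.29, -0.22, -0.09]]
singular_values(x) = [0.52, 0.34, 0.0]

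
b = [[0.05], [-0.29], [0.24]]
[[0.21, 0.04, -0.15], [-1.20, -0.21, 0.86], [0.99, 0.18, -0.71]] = b@[[4.13, 0.73, -2.96]]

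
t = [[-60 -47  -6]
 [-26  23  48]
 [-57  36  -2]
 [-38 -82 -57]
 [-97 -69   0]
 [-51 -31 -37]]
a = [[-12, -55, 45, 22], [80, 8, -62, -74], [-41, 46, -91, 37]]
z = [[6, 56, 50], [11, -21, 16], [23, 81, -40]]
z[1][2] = 16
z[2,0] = 23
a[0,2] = 45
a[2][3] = 37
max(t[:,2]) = 48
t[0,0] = -60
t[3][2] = -57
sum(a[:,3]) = -15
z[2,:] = [23, 81, -40]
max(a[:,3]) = 37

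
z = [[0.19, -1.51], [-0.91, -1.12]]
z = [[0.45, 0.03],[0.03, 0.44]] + [[-0.26, -1.54],[-0.94, -1.56]]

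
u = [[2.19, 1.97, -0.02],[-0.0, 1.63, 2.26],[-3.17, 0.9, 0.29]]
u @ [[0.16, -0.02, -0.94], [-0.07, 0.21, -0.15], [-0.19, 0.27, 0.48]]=[[0.22, 0.36, -2.36], [-0.54, 0.95, 0.84], [-0.63, 0.33, 2.98]]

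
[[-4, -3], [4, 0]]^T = [[-4, 4], [-3, 0]]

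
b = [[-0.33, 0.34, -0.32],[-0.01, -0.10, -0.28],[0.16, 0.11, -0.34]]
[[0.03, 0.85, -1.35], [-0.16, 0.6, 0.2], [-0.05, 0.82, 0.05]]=b @ [[0.12, 0.03, 1.83], [0.54, 0.40, -2.19], [0.37, -2.27, 0.01]]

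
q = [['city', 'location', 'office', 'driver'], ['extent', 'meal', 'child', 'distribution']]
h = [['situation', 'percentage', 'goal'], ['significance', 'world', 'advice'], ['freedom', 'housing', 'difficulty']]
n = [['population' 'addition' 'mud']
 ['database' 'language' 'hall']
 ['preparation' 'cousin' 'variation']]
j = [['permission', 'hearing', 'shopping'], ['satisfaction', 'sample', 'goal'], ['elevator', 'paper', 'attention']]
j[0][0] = 'permission'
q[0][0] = 'city'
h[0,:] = ['situation', 'percentage', 'goal']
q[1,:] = ['extent', 'meal', 'child', 'distribution']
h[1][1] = 'world'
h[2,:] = ['freedom', 'housing', 'difficulty']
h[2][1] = 'housing'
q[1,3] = 'distribution'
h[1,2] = 'advice'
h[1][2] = 'advice'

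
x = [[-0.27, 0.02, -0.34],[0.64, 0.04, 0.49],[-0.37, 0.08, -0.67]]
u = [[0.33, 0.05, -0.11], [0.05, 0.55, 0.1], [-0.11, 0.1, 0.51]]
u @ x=[[-0.02, -0.0, -0.01], [0.30, 0.03, 0.19], [-0.1, 0.04, -0.26]]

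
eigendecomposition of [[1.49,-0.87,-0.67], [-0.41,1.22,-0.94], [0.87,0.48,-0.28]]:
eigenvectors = [[(0.78+0j), (0.21+0.46j), 0.21-0.46j], [(-0.6+0j), (0.29+0.45j), (0.29-0.45j)], [(0.17+0j), (0.67+0j), (0.67-0j)]]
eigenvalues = [(2.02+0j), (0.21+0.93j), (0.21-0.93j)]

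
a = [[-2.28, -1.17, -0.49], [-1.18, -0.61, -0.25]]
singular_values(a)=[2.94, 0.0]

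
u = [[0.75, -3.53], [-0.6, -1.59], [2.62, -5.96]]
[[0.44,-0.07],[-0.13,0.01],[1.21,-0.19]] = u@[[0.35,  -0.05], [-0.05,  0.01]]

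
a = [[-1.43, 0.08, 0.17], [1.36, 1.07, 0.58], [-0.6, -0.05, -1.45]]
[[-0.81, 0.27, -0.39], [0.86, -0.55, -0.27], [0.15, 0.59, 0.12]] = a @ [[0.54,-0.23,0.23],[0.3,-0.05,-0.46],[-0.34,-0.31,-0.16]]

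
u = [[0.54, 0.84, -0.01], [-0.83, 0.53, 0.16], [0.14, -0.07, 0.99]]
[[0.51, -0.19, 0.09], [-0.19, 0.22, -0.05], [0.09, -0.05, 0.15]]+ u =[[1.05, 0.65, 0.08], [-1.02, 0.75, 0.11], [0.23, -0.12, 1.14]]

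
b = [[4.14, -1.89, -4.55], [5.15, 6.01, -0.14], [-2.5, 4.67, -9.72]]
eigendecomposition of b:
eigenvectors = [[(0.05-0.59j), 0.05+0.59j, 0.28+0.00j], [-0.77+0.00j, -0.77-0.00j, -0.08+0.00j], [-0.20+0.15j, (-0.2-0.15j), 0.96+0.00j]]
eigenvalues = [(5.63+3.94j), (5.63-3.94j), (-10.83+0j)]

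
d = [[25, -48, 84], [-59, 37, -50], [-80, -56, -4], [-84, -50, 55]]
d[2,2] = -4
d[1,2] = -50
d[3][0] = -84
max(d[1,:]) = 37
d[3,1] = -50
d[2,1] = -56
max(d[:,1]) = 37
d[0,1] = -48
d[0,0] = 25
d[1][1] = 37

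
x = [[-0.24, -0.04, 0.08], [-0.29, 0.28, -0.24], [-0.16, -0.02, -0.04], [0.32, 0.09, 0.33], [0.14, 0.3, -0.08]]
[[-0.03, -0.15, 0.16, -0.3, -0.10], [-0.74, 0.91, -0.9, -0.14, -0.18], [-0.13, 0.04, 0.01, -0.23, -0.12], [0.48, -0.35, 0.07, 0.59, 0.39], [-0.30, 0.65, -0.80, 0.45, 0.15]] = x@ [[0.66, -0.15, 0.04, 1.19, 0.55],[-1.02, 1.86, -2.45, 1.04, 0.4],[1.1, -1.43, 0.85, 0.36, 0.54]]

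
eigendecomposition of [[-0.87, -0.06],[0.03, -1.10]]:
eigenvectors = [[0.99, 0.26], [0.13, 0.97]]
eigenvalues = [-0.88, -1.09]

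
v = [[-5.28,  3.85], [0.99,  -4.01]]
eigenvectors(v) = [[-0.94, -0.82], [0.35, -0.57]]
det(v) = 17.36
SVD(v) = [[-0.87,0.49], [0.49,0.87]] @ diag([7.362060574405842, 2.358212055515606]) @ [[0.69,  -0.72], [-0.72,  -0.69]]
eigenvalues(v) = [-6.7, -2.59]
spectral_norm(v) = 7.36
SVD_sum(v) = [[-4.45, 4.64], [2.48, -2.58]] + [[-0.83,  -0.79], [-1.49,  -1.43]]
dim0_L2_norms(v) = [5.37, 5.56]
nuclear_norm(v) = 9.72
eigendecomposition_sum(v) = [[-4.38, 6.28],[1.61, -2.31]] + [[-0.90,-2.43], [-0.62,-1.70]]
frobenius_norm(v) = 7.73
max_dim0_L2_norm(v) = 5.56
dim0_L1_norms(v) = [6.27, 7.86]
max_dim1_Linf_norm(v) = 5.28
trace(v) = -9.29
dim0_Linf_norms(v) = [5.28, 4.01]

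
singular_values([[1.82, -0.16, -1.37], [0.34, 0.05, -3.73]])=[4.1, 1.55]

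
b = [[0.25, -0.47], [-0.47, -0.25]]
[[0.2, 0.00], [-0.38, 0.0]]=b@[[0.8,  -0.0], [-0.0,  0.0]]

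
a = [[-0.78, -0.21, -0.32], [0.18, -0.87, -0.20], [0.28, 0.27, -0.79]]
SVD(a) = [[0.56, -0.11, -0.82], [0.79, -0.22, 0.57], [-0.24, -0.97, -0.03]] @ diag([0.9556983061409836, 0.8757006526268607, 0.8242506382333861]) @ [[-0.38,-0.91,-0.15], [-0.25,-0.06,0.97], [0.89,-0.41,0.21]]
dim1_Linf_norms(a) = [0.78, 0.87, 0.79]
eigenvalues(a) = [(-0.8+0.42j), (-0.8-0.42j), (-0.85+0j)]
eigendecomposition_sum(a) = [[-0.27+0.18j, -0.28-0.13j, -0.08-0.33j], [-0.06+0.23j, (-0.22+0.06j), (-0.2-0.15j)], [0.27+0.21j, -0.04+0.32j, (-0.31+0.19j)]] + [[(-0.27-0.18j),-0.28+0.13j,(-0.08+0.33j)], [(-0.06-0.23j),(-0.22-0.06j),-0.20+0.15j], [0.27-0.21j,-0.04-0.32j,(-0.31-0.19j)]] + [[(-0.24+0j), 0.34-0.00j, -0.16-0.00j], [(0.31-0j), (-0.43+0j), 0.20+0.00j], [(-0.25+0j), (0.36-0j), -0.17-0.00j]]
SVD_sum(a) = [[-0.21, -0.49, -0.08], [-0.29, -0.69, -0.12], [0.09, 0.21, 0.04]] + [[0.03, 0.01, -0.1], [0.05, 0.01, -0.18], [0.21, 0.05, -0.82]] + [[-0.6, 0.28, -0.14], [0.42, -0.19, 0.10], [-0.02, 0.01, -0.01]]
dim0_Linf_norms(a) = [0.78, 0.87, 0.79]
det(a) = -0.69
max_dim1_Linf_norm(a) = 0.87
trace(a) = -2.44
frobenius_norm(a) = 1.54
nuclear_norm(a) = 2.66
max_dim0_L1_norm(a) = 1.35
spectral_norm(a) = 0.96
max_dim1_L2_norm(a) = 0.91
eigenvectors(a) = [[-0.18+0.58j,  (-0.18-0.58j),  0.52+0.00j],[(0.18+0.41j),  0.18-0.41j,  -0.66+0.00j],[(0.65+0j),  0.65-0.00j,  0.54+0.00j]]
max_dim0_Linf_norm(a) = 0.87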